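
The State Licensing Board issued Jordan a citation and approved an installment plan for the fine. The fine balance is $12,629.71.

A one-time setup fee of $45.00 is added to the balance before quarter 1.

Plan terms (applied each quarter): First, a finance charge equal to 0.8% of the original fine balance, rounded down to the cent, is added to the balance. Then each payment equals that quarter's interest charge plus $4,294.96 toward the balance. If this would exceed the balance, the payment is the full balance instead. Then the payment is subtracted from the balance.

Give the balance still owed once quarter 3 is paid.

$0.00

Quarter 1: opening $12,674.71; interest $101.03 → $12,775.74; payment $4,395.99; balance $8,379.75
Quarter 2: opening $8,379.75; interest $101.03 → $8,480.78; payment $4,395.99; balance $4,084.79
Quarter 3: opening $4,084.79; interest $101.03 → $4,185.82; payment $4,185.82; balance $0.00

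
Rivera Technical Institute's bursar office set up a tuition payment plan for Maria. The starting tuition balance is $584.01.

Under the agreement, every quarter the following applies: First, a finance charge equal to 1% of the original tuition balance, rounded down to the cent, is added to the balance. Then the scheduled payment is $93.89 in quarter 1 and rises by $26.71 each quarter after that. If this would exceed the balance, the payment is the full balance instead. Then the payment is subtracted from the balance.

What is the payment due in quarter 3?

Quarter 1: opening $584.01; interest $5.84 → $589.85; payment $93.89; balance $495.96
Quarter 2: opening $495.96; interest $5.84 → $501.80; payment $120.60; balance $381.20
Quarter 3: opening $381.20; interest $5.84 → $387.04; payment $147.31; balance $239.73

$147.31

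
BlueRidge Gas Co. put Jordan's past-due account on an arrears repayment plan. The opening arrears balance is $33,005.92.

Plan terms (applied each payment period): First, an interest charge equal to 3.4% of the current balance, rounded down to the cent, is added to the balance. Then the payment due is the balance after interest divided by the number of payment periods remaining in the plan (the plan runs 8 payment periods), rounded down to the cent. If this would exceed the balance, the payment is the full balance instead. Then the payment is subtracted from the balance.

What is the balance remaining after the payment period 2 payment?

Payment period 1: opening $33,005.92; interest $1,122.20 → $34,128.12; payment $4,266.01; balance $29,862.11
Payment period 2: opening $29,862.11; interest $1,015.31 → $30,877.42; payment $4,411.06; balance $26,466.36

$26,466.36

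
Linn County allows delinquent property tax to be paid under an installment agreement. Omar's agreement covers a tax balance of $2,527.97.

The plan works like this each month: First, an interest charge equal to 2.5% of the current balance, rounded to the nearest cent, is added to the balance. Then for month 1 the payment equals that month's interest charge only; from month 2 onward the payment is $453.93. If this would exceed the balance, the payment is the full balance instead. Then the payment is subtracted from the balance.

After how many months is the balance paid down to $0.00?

8

Month 1: $2,527.97 +$63.20 interest = $2,591.17; pay $63.20 → $2,527.97
Month 2: $2,527.97 +$63.20 interest = $2,591.17; pay $453.93 → $2,137.24
Month 3: $2,137.24 +$53.43 interest = $2,190.67; pay $453.93 → $1,736.74
Month 4: $1,736.74 +$43.42 interest = $1,780.16; pay $453.93 → $1,326.23
Month 5: $1,326.23 +$33.16 interest = $1,359.39; pay $453.93 → $905.46
Month 6: $905.46 +$22.64 interest = $928.10; pay $453.93 → $474.17
Month 7: $474.17 +$11.85 interest = $486.02; pay $453.93 → $32.09
Month 8: $32.09 +$0.80 interest = $32.89; pay $32.89 → $0.00
Balance reaches $0.00 in month 8.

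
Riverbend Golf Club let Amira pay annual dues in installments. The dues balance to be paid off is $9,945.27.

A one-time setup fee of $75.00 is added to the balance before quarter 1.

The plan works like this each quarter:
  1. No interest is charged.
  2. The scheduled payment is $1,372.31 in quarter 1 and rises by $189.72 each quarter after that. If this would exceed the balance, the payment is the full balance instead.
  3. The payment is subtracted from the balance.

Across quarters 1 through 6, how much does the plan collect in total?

$10,020.27

Quarter 1: $10,020.27 − $1,372.31 → $8,647.96
Quarter 2: $8,647.96 − $1,562.03 → $7,085.93
Quarter 3: $7,085.93 − $1,751.75 → $5,334.18
Quarter 4: $5,334.18 − $1,941.47 → $3,392.71
Quarter 5: $3,392.71 − $2,131.19 → $1,261.52
Quarter 6: $1,261.52 − $1,261.52 → $0.00
Total paid: $10,020.27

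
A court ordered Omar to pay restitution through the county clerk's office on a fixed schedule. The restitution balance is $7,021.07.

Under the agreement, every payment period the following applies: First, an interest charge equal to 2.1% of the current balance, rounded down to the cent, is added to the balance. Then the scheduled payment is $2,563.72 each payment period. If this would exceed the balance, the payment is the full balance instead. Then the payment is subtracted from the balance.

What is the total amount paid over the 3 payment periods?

Payment period 1: $7,021.07 +$147.44 interest = $7,168.51; pay $2,563.72 → $4,604.79
Payment period 2: $4,604.79 +$96.70 interest = $4,701.49; pay $2,563.72 → $2,137.77
Payment period 3: $2,137.77 +$44.89 interest = $2,182.66; pay $2,182.66 → $0.00
Total paid: $7,310.10

$7,310.10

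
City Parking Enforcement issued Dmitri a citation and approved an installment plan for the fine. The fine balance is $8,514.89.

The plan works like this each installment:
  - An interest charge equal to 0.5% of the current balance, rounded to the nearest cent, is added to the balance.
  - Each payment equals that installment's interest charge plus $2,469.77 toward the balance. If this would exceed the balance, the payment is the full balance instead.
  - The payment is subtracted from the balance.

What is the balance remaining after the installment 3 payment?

# | Opening | Interest | Payment | End bal
1 | $8,514.89 | $42.57 | $2,512.34 | $6,045.12
2 | $6,045.12 | $30.23 | $2,500.00 | $3,575.35
3 | $3,575.35 | $17.88 | $2,487.65 | $1,105.58

$1,105.58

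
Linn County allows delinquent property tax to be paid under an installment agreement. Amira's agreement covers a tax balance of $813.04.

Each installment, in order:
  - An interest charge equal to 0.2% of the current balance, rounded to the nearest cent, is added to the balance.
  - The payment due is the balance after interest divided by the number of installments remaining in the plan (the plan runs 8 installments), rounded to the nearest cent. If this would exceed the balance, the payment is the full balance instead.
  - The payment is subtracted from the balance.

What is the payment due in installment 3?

$102.24

# | Opening | Interest | Payment | End bal
1 | $813.04 | $1.63 | $101.83 | $712.84
2 | $712.84 | $1.43 | $102.04 | $612.23
3 | $612.23 | $1.22 | $102.24 | $511.21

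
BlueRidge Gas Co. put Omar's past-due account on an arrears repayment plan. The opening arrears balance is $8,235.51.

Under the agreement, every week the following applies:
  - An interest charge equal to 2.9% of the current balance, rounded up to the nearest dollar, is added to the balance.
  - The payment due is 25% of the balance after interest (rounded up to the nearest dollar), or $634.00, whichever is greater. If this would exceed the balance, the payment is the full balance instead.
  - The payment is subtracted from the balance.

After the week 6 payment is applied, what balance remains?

# | Opening | Interest | Payment | End bal
1 | $8,235.51 | $239.00 | $2,119.00 | $6,355.51
2 | $6,355.51 | $185.00 | $1,636.00 | $4,904.51
3 | $4,904.51 | $143.00 | $1,262.00 | $3,785.51
4 | $3,785.51 | $110.00 | $974.00 | $2,921.51
5 | $2,921.51 | $85.00 | $752.00 | $2,254.51
6 | $2,254.51 | $66.00 | $634.00 | $1,686.51

$1,686.51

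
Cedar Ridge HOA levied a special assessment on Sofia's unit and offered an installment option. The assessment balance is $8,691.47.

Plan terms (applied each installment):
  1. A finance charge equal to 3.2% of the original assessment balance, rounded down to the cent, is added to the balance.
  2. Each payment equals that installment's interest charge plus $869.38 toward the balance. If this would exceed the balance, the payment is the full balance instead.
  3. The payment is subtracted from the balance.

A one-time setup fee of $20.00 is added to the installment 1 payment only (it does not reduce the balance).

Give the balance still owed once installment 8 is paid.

$1,736.43

Installment 1: opening $8,691.47; interest $278.12 → $8,969.59; payment $1,147.50 (+ $20.00 fee); balance $7,822.09
Installment 2: opening $7,822.09; interest $278.12 → $8,100.21; payment $1,147.50; balance $6,952.71
Installment 3: opening $6,952.71; interest $278.12 → $7,230.83; payment $1,147.50; balance $6,083.33
Installment 4: opening $6,083.33; interest $278.12 → $6,361.45; payment $1,147.50; balance $5,213.95
Installment 5: opening $5,213.95; interest $278.12 → $5,492.07; payment $1,147.50; balance $4,344.57
Installment 6: opening $4,344.57; interest $278.12 → $4,622.69; payment $1,147.50; balance $3,475.19
Installment 7: opening $3,475.19; interest $278.12 → $3,753.31; payment $1,147.50; balance $2,605.81
Installment 8: opening $2,605.81; interest $278.12 → $2,883.93; payment $1,147.50; balance $1,736.43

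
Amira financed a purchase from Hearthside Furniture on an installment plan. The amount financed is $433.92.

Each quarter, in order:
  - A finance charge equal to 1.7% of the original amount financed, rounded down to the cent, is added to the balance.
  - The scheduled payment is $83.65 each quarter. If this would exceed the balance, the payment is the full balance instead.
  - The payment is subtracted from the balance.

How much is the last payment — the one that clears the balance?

$59.89

# | Opening | Interest | Payment | End bal
1 | $433.92 | $7.37 | $83.65 | $357.64
2 | $357.64 | $7.37 | $83.65 | $281.36
3 | $281.36 | $7.37 | $83.65 | $205.08
4 | $205.08 | $7.37 | $83.65 | $128.80
5 | $128.80 | $7.37 | $83.65 | $52.52
6 | $52.52 | $7.37 | $59.89 | $0.00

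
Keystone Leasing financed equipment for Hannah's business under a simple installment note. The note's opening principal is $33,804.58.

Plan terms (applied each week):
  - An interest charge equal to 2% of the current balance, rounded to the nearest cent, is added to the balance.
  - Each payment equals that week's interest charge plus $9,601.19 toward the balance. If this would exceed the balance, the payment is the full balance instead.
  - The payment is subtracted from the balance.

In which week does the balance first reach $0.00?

4

Week 1: $33,804.58 +$676.09 interest = $34,480.67; pay $10,277.28 → $24,203.39
Week 2: $24,203.39 +$484.07 interest = $24,687.46; pay $10,085.26 → $14,602.20
Week 3: $14,602.20 +$292.04 interest = $14,894.24; pay $9,893.23 → $5,001.01
Week 4: $5,001.01 +$100.02 interest = $5,101.03; pay $5,101.03 → $0.00
Balance reaches $0.00 in week 4.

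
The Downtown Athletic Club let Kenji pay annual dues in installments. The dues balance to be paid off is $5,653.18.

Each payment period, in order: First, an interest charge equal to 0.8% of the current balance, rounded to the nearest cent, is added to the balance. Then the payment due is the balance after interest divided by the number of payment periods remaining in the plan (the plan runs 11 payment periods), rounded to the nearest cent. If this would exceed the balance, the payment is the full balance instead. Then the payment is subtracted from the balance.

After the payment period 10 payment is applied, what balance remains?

Payment period 1: opening $5,653.18; interest $45.23 → $5,698.41; payment $518.04; balance $5,180.37
Payment period 2: opening $5,180.37; interest $41.44 → $5,221.81; payment $522.18; balance $4,699.63
Payment period 3: opening $4,699.63; interest $37.60 → $4,737.23; payment $526.36; balance $4,210.87
Payment period 4: opening $4,210.87; interest $33.69 → $4,244.56; payment $530.57; balance $3,713.99
Payment period 5: opening $3,713.99; interest $29.71 → $3,743.70; payment $534.81; balance $3,208.89
Payment period 6: opening $3,208.89; interest $25.67 → $3,234.56; payment $539.09; balance $2,695.47
Payment period 7: opening $2,695.47; interest $21.56 → $2,717.03; payment $543.41; balance $2,173.62
Payment period 8: opening $2,173.62; interest $17.39 → $2,191.01; payment $547.75; balance $1,643.26
Payment period 9: opening $1,643.26; interest $13.15 → $1,656.41; payment $552.14; balance $1,104.27
Payment period 10: opening $1,104.27; interest $8.83 → $1,113.10; payment $556.55; balance $556.55

$556.55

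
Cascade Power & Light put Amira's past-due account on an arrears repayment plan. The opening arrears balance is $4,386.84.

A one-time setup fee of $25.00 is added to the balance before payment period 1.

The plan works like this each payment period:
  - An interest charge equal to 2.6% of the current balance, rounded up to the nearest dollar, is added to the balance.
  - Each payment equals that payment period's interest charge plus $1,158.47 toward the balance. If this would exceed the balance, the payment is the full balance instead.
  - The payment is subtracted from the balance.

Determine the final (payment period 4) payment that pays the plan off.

$961.43

# | Opening | Interest | Payment | End bal
1 | $4,411.84 | $115.00 | $1,273.47 | $3,253.37
2 | $3,253.37 | $85.00 | $1,243.47 | $2,094.90
3 | $2,094.90 | $55.00 | $1,213.47 | $936.43
4 | $936.43 | $25.00 | $961.43 | $0.00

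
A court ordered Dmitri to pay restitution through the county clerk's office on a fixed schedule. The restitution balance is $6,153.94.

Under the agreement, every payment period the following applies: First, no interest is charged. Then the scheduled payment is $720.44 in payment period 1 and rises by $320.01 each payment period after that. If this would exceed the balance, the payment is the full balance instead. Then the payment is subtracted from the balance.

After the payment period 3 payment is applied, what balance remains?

Payment period 1: $6,153.94 − $720.44 → $5,433.50
Payment period 2: $5,433.50 − $1,040.45 → $4,393.05
Payment period 3: $4,393.05 − $1,360.46 → $3,032.59

$3,032.59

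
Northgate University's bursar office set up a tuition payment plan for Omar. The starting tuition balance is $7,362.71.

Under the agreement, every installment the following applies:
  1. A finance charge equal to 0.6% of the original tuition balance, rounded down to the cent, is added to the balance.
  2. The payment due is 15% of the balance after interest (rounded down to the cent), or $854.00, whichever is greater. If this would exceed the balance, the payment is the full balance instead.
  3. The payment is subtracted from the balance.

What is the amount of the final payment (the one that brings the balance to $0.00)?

$574.21

# | Opening | Interest | Payment | End bal
1 | $7,362.71 | $44.17 | $1,111.03 | $6,295.85
2 | $6,295.85 | $44.17 | $951.00 | $5,389.02
3 | $5,389.02 | $44.17 | $854.00 | $4,579.19
4 | $4,579.19 | $44.17 | $854.00 | $3,769.36
5 | $3,769.36 | $44.17 | $854.00 | $2,959.53
6 | $2,959.53 | $44.17 | $854.00 | $2,149.70
7 | $2,149.70 | $44.17 | $854.00 | $1,339.87
8 | $1,339.87 | $44.17 | $854.00 | $530.04
9 | $530.04 | $44.17 | $574.21 | $0.00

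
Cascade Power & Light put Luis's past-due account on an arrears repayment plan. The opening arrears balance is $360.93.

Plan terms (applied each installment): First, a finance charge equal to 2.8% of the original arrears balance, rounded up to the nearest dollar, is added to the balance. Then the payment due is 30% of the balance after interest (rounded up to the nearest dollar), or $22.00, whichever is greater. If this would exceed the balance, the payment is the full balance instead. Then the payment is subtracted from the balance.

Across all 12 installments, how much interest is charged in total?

Installment 1: opening $360.93; interest $11.00 → $371.93; payment $112.00; balance $259.93
Installment 2: opening $259.93; interest $11.00 → $270.93; payment $82.00; balance $188.93
Installment 3: opening $188.93; interest $11.00 → $199.93; payment $60.00; balance $139.93
Installment 4: opening $139.93; interest $11.00 → $150.93; payment $46.00; balance $104.93
Installment 5: opening $104.93; interest $11.00 → $115.93; payment $35.00; balance $80.93
Installment 6: opening $80.93; interest $11.00 → $91.93; payment $28.00; balance $63.93
Installment 7: opening $63.93; interest $11.00 → $74.93; payment $23.00; balance $51.93
Installment 8: opening $51.93; interest $11.00 → $62.93; payment $22.00; balance $40.93
Installment 9: opening $40.93; interest $11.00 → $51.93; payment $22.00; balance $29.93
Installment 10: opening $29.93; interest $11.00 → $40.93; payment $22.00; balance $18.93
Installment 11: opening $18.93; interest $11.00 → $29.93; payment $22.00; balance $7.93
Installment 12: opening $7.93; interest $11.00 → $18.93; payment $18.93; balance $0.00
Total interest: $11.00 + $11.00 + $11.00 + $11.00 + $11.00 + $11.00 + $11.00 + $11.00 + $11.00 + $11.00 + $11.00 + $11.00 = $132.00

$132.00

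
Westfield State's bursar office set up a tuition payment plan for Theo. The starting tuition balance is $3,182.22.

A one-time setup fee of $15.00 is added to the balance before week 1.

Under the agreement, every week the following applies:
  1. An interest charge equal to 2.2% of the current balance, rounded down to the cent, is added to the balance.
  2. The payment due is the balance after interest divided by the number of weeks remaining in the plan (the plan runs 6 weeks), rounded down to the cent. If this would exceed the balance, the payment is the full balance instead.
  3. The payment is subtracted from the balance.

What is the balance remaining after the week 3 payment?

# | Opening | Interest | Payment | End bal
1 | $3,197.22 | $70.33 | $544.59 | $2,722.96
2 | $2,722.96 | $59.90 | $556.57 | $2,226.29
3 | $2,226.29 | $48.97 | $568.81 | $1,706.45

$1,706.45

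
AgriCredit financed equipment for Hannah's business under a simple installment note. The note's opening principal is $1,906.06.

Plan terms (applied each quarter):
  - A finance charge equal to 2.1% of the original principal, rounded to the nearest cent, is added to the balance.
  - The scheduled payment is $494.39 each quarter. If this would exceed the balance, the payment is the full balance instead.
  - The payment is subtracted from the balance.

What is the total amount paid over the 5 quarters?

$2,106.21

Quarter 1: $1,906.06 +$40.03 interest = $1,946.09; pay $494.39 → $1,451.70
Quarter 2: $1,451.70 +$40.03 interest = $1,491.73; pay $494.39 → $997.34
Quarter 3: $997.34 +$40.03 interest = $1,037.37; pay $494.39 → $542.98
Quarter 4: $542.98 +$40.03 interest = $583.01; pay $494.39 → $88.62
Quarter 5: $88.62 +$40.03 interest = $128.65; pay $128.65 → $0.00
Total paid: $2,106.21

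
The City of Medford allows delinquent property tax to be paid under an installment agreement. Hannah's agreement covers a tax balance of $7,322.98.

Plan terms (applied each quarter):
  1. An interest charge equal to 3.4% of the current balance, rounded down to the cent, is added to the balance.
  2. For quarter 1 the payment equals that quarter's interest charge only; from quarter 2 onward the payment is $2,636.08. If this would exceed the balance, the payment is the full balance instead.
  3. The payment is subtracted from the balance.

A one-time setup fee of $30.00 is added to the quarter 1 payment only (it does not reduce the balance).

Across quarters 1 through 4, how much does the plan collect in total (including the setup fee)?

Quarter 1: $7,322.98 +$248.98 interest = $7,571.96; pay $248.98 (+ $30.00 fee) → $7,322.98
Quarter 2: $7,322.98 +$248.98 interest = $7,571.96; pay $2,636.08 → $4,935.88
Quarter 3: $4,935.88 +$167.81 interest = $5,103.69; pay $2,636.08 → $2,467.61
Quarter 4: $2,467.61 +$83.89 interest = $2,551.50; pay $2,551.50 → $0.00
Total paid: $8,102.64

$8,102.64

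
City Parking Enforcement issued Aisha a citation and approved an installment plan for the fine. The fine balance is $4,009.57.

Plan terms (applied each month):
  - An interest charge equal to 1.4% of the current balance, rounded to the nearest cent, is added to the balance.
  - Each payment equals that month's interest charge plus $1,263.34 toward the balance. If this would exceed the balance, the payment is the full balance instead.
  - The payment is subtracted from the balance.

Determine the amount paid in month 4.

$222.62

Month 1: $4,009.57 +$56.13 interest = $4,065.70; pay $1,319.47 → $2,746.23
Month 2: $2,746.23 +$38.45 interest = $2,784.68; pay $1,301.79 → $1,482.89
Month 3: $1,482.89 +$20.76 interest = $1,503.65; pay $1,284.10 → $219.55
Month 4: $219.55 +$3.07 interest = $222.62; pay $222.62 → $0.00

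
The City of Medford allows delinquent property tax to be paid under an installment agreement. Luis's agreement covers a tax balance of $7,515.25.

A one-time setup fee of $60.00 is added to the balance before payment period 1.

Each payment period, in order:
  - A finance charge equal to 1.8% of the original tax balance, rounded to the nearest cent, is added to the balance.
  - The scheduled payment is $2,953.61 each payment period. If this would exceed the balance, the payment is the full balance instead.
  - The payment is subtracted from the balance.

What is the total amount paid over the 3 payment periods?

$7,981.06

Payment period 1: opening $7,575.25; interest $135.27 → $7,710.52; payment $2,953.61; balance $4,756.91
Payment period 2: opening $4,756.91; interest $135.27 → $4,892.18; payment $2,953.61; balance $1,938.57
Payment period 3: opening $1,938.57; interest $135.27 → $2,073.84; payment $2,073.84; balance $0.00
Total paid: $7,981.06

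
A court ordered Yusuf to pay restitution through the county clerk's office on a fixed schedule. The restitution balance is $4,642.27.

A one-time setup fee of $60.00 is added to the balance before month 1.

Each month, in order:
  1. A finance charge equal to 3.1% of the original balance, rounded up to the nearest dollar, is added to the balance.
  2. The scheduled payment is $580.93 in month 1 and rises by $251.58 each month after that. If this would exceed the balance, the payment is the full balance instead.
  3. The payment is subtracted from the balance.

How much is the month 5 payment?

$1,587.25

Month 1: opening $4,702.27; interest $144.00 → $4,846.27; payment $580.93; balance $4,265.34
Month 2: opening $4,265.34; interest $144.00 → $4,409.34; payment $832.51; balance $3,576.83
Month 3: opening $3,576.83; interest $144.00 → $3,720.83; payment $1,084.09; balance $2,636.74
Month 4: opening $2,636.74; interest $144.00 → $2,780.74; payment $1,335.67; balance $1,445.07
Month 5: opening $1,445.07; interest $144.00 → $1,589.07; payment $1,587.25; balance $1.82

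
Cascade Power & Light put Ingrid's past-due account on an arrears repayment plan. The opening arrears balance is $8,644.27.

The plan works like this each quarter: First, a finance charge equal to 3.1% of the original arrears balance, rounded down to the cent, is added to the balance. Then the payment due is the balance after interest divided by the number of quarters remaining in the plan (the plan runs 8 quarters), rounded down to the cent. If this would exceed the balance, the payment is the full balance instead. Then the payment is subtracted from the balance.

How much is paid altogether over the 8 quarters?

$10,788.03

Quarter 1: $8,644.27 +$267.97 interest = $8,912.24; pay $1,114.03 → $7,798.21
Quarter 2: $7,798.21 +$267.97 interest = $8,066.18; pay $1,152.31 → $6,913.87
Quarter 3: $6,913.87 +$267.97 interest = $7,181.84; pay $1,196.97 → $5,984.87
Quarter 4: $5,984.87 +$267.97 interest = $6,252.84; pay $1,250.56 → $5,002.28
Quarter 5: $5,002.28 +$267.97 interest = $5,270.25; pay $1,317.56 → $3,952.69
Quarter 6: $3,952.69 +$267.97 interest = $4,220.66; pay $1,406.88 → $2,813.78
Quarter 7: $2,813.78 +$267.97 interest = $3,081.75; pay $1,540.87 → $1,540.88
Quarter 8: $1,540.88 +$267.97 interest = $1,808.85; pay $1,808.85 → $0.00
Total paid: $10,788.03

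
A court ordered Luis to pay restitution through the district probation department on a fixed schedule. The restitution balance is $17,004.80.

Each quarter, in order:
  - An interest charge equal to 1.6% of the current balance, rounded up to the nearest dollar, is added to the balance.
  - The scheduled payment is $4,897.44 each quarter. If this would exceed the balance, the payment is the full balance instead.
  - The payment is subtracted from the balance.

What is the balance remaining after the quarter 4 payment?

$0.00

Quarter 1: opening $17,004.80; interest $273.00 → $17,277.80; payment $4,897.44; balance $12,380.36
Quarter 2: opening $12,380.36; interest $199.00 → $12,579.36; payment $4,897.44; balance $7,681.92
Quarter 3: opening $7,681.92; interest $123.00 → $7,804.92; payment $4,897.44; balance $2,907.48
Quarter 4: opening $2,907.48; interest $47.00 → $2,954.48; payment $2,954.48; balance $0.00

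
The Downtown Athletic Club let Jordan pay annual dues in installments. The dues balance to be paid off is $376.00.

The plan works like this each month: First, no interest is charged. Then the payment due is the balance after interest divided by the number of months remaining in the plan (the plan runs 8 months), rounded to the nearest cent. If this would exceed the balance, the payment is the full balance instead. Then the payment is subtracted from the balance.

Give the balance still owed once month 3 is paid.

Month 1: opening $376.00; payment $47.00; balance $329.00
Month 2: opening $329.00; payment $47.00; balance $282.00
Month 3: opening $282.00; payment $47.00; balance $235.00

$235.00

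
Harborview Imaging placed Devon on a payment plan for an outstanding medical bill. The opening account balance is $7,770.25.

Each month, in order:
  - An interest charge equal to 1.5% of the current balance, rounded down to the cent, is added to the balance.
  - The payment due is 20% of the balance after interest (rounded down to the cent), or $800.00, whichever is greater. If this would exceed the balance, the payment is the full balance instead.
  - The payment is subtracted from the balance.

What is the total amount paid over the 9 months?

$8,259.92

Month 1: opening $7,770.25; interest $116.55 → $7,886.80; payment $1,577.36; balance $6,309.44
Month 2: opening $6,309.44; interest $94.64 → $6,404.08; payment $1,280.81; balance $5,123.27
Month 3: opening $5,123.27; interest $76.84 → $5,200.11; payment $1,040.02; balance $4,160.09
Month 4: opening $4,160.09; interest $62.40 → $4,222.49; payment $844.49; balance $3,378.00
Month 5: opening $3,378.00; interest $50.67 → $3,428.67; payment $800.00; balance $2,628.67
Month 6: opening $2,628.67; interest $39.43 → $2,668.10; payment $800.00; balance $1,868.10
Month 7: opening $1,868.10; interest $28.02 → $1,896.12; payment $800.00; balance $1,096.12
Month 8: opening $1,096.12; interest $16.44 → $1,112.56; payment $800.00; balance $312.56
Month 9: opening $312.56; interest $4.68 → $317.24; payment $317.24; balance $0.00
Total paid: $8,259.92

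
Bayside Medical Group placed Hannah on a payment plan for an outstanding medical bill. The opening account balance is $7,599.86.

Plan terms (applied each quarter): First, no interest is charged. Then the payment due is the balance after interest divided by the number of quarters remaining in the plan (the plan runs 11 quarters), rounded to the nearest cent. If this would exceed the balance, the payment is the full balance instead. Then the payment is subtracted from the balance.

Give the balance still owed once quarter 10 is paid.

$690.89

Quarter 1: opening $7,599.86; payment $690.90; balance $6,908.96
Quarter 2: opening $6,908.96; payment $690.90; balance $6,218.06
Quarter 3: opening $6,218.06; payment $690.90; balance $5,527.16
Quarter 4: opening $5,527.16; payment $690.90; balance $4,836.26
Quarter 5: opening $4,836.26; payment $690.89; balance $4,145.37
Quarter 6: opening $4,145.37; payment $690.90; balance $3,454.47
Quarter 7: opening $3,454.47; payment $690.89; balance $2,763.58
Quarter 8: opening $2,763.58; payment $690.90; balance $2,072.68
Quarter 9: opening $2,072.68; payment $690.89; balance $1,381.79
Quarter 10: opening $1,381.79; payment $690.90; balance $690.89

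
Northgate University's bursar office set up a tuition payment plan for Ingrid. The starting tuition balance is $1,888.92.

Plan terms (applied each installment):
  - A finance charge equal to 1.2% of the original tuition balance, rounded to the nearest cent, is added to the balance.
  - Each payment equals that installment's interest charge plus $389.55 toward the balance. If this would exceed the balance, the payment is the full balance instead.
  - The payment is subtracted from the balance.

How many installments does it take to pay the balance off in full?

Installment 1: $1,888.92 +$22.67 interest = $1,911.59; pay $412.22 → $1,499.37
Installment 2: $1,499.37 +$22.67 interest = $1,522.04; pay $412.22 → $1,109.82
Installment 3: $1,109.82 +$22.67 interest = $1,132.49; pay $412.22 → $720.27
Installment 4: $720.27 +$22.67 interest = $742.94; pay $412.22 → $330.72
Installment 5: $330.72 +$22.67 interest = $353.39; pay $353.39 → $0.00
Balance reaches $0.00 in installment 5.

5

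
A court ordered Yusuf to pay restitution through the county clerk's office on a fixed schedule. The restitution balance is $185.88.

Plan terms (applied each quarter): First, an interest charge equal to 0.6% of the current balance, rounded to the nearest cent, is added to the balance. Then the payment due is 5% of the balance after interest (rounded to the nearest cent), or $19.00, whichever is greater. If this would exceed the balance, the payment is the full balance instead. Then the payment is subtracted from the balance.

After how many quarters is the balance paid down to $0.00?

11

Quarter 1: opening $185.88; interest $1.12 → $187.00; payment $19.00; balance $168.00
Quarter 2: opening $168.00; interest $1.01 → $169.01; payment $19.00; balance $150.01
Quarter 3: opening $150.01; interest $0.90 → $150.91; payment $19.00; balance $131.91
Quarter 4: opening $131.91; interest $0.79 → $132.70; payment $19.00; balance $113.70
Quarter 5: opening $113.70; interest $0.68 → $114.38; payment $19.00; balance $95.38
Quarter 6: opening $95.38; interest $0.57 → $95.95; payment $19.00; balance $76.95
Quarter 7: opening $76.95; interest $0.46 → $77.41; payment $19.00; balance $58.41
Quarter 8: opening $58.41; interest $0.35 → $58.76; payment $19.00; balance $39.76
Quarter 9: opening $39.76; interest $0.24 → $40.00; payment $19.00; balance $21.00
Quarter 10: opening $21.00; interest $0.13 → $21.13; payment $19.00; balance $2.13
Quarter 11: opening $2.13; interest $0.01 → $2.14; payment $2.14; balance $0.00
Balance reaches $0.00 in quarter 11.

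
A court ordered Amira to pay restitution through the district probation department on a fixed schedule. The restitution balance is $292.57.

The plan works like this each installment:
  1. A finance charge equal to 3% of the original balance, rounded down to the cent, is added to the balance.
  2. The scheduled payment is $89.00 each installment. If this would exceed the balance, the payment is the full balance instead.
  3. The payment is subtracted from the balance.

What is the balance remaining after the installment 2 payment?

Installment 1: $292.57 +$8.77 interest = $301.34; pay $89.00 → $212.34
Installment 2: $212.34 +$8.77 interest = $221.11; pay $89.00 → $132.11

$132.11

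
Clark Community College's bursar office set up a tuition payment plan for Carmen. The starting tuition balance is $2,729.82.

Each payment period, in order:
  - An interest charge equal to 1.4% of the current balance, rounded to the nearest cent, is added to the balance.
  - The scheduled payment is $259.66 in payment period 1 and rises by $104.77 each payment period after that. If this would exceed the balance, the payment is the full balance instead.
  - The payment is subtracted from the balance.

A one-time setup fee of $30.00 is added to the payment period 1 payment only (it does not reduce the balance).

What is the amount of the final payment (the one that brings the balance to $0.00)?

Payment period 1: opening $2,729.82; interest $38.22 → $2,768.04; payment $259.66 (+ $30.00 fee); balance $2,508.38
Payment period 2: opening $2,508.38; interest $35.12 → $2,543.50; payment $364.43; balance $2,179.07
Payment period 3: opening $2,179.07; interest $30.51 → $2,209.58; payment $469.20; balance $1,740.38
Payment period 4: opening $1,740.38; interest $24.37 → $1,764.75; payment $573.97; balance $1,190.78
Payment period 5: opening $1,190.78; interest $16.67 → $1,207.45; payment $678.74; balance $528.71
Payment period 6: opening $528.71; interest $7.40 → $536.11; payment $536.11; balance $0.00

$536.11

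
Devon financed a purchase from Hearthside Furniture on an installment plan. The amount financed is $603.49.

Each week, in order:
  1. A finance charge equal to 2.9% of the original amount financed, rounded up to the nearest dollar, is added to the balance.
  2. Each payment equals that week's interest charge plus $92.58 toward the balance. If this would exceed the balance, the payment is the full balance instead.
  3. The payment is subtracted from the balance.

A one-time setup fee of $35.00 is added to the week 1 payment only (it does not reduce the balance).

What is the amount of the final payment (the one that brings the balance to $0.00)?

# | Opening | Interest | Payment | Fee | End bal
1 | $603.49 | $18.00 | $110.58 | $35.00 | $510.91
2 | $510.91 | $18.00 | $110.58 | — | $418.33
3 | $418.33 | $18.00 | $110.58 | — | $325.75
4 | $325.75 | $18.00 | $110.58 | — | $233.17
5 | $233.17 | $18.00 | $110.58 | — | $140.59
6 | $140.59 | $18.00 | $110.58 | — | $48.01
7 | $48.01 | $18.00 | $66.01 | — | $0.00

$66.01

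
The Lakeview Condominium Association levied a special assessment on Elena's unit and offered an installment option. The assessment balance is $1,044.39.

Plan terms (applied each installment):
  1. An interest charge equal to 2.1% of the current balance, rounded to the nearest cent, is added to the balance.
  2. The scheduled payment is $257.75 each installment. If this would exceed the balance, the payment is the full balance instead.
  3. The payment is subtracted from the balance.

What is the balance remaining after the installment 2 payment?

$567.80

Installment 1: opening $1,044.39; interest $21.93 → $1,066.32; payment $257.75; balance $808.57
Installment 2: opening $808.57; interest $16.98 → $825.55; payment $257.75; balance $567.80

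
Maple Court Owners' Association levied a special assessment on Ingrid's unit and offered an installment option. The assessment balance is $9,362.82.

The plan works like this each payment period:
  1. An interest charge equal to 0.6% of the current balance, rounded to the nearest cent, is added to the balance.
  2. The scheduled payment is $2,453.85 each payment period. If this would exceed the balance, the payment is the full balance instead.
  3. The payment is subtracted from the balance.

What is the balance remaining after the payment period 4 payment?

$0.00

Payment period 1: opening $9,362.82; interest $56.18 → $9,419.00; payment $2,453.85; balance $6,965.15
Payment period 2: opening $6,965.15; interest $41.79 → $7,006.94; payment $2,453.85; balance $4,553.09
Payment period 3: opening $4,553.09; interest $27.32 → $4,580.41; payment $2,453.85; balance $2,126.56
Payment period 4: opening $2,126.56; interest $12.76 → $2,139.32; payment $2,139.32; balance $0.00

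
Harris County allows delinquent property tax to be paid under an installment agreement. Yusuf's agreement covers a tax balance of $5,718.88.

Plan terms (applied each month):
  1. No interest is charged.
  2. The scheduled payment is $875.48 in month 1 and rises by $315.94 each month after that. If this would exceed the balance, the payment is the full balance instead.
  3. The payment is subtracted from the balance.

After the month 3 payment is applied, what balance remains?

$2,144.62

Month 1: $5,718.88 − $875.48 → $4,843.40
Month 2: $4,843.40 − $1,191.42 → $3,651.98
Month 3: $3,651.98 − $1,507.36 → $2,144.62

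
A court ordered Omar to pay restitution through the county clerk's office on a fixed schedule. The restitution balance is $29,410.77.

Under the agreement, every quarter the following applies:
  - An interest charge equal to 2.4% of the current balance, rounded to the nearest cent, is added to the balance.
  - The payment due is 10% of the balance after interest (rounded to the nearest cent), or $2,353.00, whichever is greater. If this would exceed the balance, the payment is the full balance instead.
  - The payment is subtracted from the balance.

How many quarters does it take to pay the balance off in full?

15

Quarter 1: $29,410.77 +$705.86 interest = $30,116.63; pay $3,011.66 → $27,104.97
Quarter 2: $27,104.97 +$650.52 interest = $27,755.49; pay $2,775.55 → $24,979.94
Quarter 3: $24,979.94 +$599.52 interest = $25,579.46; pay $2,557.95 → $23,021.51
Quarter 4: $23,021.51 +$552.52 interest = $23,574.03; pay $2,357.40 → $21,216.63
Quarter 5: $21,216.63 +$509.20 interest = $21,725.83; pay $2,353.00 → $19,372.83
Quarter 6: $19,372.83 +$464.95 interest = $19,837.78; pay $2,353.00 → $17,484.78
Quarter 7: $17,484.78 +$419.63 interest = $17,904.41; pay $2,353.00 → $15,551.41
Quarter 8: $15,551.41 +$373.23 interest = $15,924.64; pay $2,353.00 → $13,571.64
Quarter 9: $13,571.64 +$325.72 interest = $13,897.36; pay $2,353.00 → $11,544.36
Quarter 10: $11,544.36 +$277.06 interest = $11,821.42; pay $2,353.00 → $9,468.42
Quarter 11: $9,468.42 +$227.24 interest = $9,695.66; pay $2,353.00 → $7,342.66
Quarter 12: $7,342.66 +$176.22 interest = $7,518.88; pay $2,353.00 → $5,165.88
Quarter 13: $5,165.88 +$123.98 interest = $5,289.86; pay $2,353.00 → $2,936.86
Quarter 14: $2,936.86 +$70.48 interest = $3,007.34; pay $2,353.00 → $654.34
Quarter 15: $654.34 +$15.70 interest = $670.04; pay $670.04 → $0.00
Balance reaches $0.00 in quarter 15.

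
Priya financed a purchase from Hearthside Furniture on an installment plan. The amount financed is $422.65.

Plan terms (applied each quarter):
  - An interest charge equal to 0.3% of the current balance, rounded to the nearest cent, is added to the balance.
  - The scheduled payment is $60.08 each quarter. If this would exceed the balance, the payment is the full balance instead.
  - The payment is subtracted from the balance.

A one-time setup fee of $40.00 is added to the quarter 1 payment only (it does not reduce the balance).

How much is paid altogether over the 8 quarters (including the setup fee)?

# | Opening | Interest | Payment | Fee | End bal
1 | $422.65 | $1.27 | $60.08 | $40.00 | $363.84
2 | $363.84 | $1.09 | $60.08 | — | $304.85
3 | $304.85 | $0.91 | $60.08 | — | $245.68
4 | $245.68 | $0.74 | $60.08 | — | $186.34
5 | $186.34 | $0.56 | $60.08 | — | $126.82
6 | $126.82 | $0.38 | $60.08 | — | $67.12
7 | $67.12 | $0.20 | $60.08 | — | $7.24
8 | $7.24 | $0.02 | $7.26 | — | $0.00
Total paid: $467.82

$467.82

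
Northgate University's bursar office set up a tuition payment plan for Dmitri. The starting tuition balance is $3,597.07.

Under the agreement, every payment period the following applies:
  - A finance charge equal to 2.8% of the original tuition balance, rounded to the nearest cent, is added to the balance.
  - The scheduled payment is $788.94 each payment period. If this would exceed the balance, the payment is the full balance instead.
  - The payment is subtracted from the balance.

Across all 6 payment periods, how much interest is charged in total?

$604.32

Payment period 1: $3,597.07 +$100.72 interest = $3,697.79; pay $788.94 → $2,908.85
Payment period 2: $2,908.85 +$100.72 interest = $3,009.57; pay $788.94 → $2,220.63
Payment period 3: $2,220.63 +$100.72 interest = $2,321.35; pay $788.94 → $1,532.41
Payment period 4: $1,532.41 +$100.72 interest = $1,633.13; pay $788.94 → $844.19
Payment period 5: $844.19 +$100.72 interest = $944.91; pay $788.94 → $155.97
Payment period 6: $155.97 +$100.72 interest = $256.69; pay $256.69 → $0.00
Total interest: $100.72 + $100.72 + $100.72 + $100.72 + $100.72 + $100.72 = $604.32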